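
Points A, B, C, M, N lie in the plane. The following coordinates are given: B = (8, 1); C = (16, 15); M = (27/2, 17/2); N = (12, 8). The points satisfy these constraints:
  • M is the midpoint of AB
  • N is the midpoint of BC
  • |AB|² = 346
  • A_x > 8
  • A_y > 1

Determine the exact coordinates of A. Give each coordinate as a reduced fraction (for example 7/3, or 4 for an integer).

1. A_x = 19  [A = 2·M−B = 2·(27/2, 17/2)−(8, 1)]
2. A_y = 16  [A = 2·M−B = 2·(27/2, 17/2)−(8, 1)]
   so A = (19, 16)

A = (19, 16)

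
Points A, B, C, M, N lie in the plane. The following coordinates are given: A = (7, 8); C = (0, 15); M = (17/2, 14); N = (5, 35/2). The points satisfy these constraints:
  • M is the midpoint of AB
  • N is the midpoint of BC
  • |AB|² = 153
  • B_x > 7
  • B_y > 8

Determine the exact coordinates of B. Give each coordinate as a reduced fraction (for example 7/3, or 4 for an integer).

B = (10, 20)

1. B_x = 10  [B = 2·M−A = 2·(17/2, 14)−(7, 8)]
2. B_y = 20  [B = 2·M−A = 2·(17/2, 14)−(7, 8)]
   so B = (10, 20)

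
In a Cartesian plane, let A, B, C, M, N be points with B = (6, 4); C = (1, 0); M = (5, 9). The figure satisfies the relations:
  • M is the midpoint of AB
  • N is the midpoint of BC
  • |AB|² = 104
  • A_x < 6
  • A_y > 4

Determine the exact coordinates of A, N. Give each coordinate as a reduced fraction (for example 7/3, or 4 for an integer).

A = (4, 14)
N = (7/2, 2)

1. A_x = 4  [A = 2·M−B = 2·(5, 9)−(6, 4)]
2. A_y = 14  [A = 2·M−B = 2·(5, 9)−(6, 4)]
   so A = (4, 14)
3. N_x = 7/2  [2·N = B+C = (6, 4)+(1, 0)]
4. N_y = 2  [2·N = B+C = (6, 4)+(1, 0)]
   so N = (7/2, 2)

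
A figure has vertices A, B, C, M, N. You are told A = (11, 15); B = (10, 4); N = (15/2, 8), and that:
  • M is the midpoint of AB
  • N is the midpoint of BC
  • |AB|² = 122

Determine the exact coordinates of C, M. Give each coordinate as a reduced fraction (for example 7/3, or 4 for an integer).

1. M_x = 21/2  [2·M = A+B = (11, 15)+(10, 4)]
2. M_y = 19/2  [2·M = A+B = (11, 15)+(10, 4)]
   so M = (21/2, 19/2)
3. C_x = 5  [C = 2·N−B = 2·(15/2, 8)−(10, 4)]
4. C_y = 12  [C = 2·N−B = 2·(15/2, 8)−(10, 4)]
   so C = (5, 12)

C = (5, 12)
M = (21/2, 19/2)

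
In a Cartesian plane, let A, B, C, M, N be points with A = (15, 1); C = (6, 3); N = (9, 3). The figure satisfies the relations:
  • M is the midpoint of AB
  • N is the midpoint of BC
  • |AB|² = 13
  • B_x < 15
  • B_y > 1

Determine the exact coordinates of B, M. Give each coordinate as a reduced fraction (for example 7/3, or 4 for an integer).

1. B_x = 12  [B = 2·N−C = 2·(9, 3)−(6, 3)]
2. B_y = 3  [B = 2·N−C = 2·(9, 3)−(6, 3)]
   so B = (12, 3)
3. M_x = 27/2  [2·M = A+B = (15, 1)+(12, 3)]
4. M_y = 2  [2·M = A+B = (15, 1)+(12, 3)]
   so M = (27/2, 2)

B = (12, 3)
M = (27/2, 2)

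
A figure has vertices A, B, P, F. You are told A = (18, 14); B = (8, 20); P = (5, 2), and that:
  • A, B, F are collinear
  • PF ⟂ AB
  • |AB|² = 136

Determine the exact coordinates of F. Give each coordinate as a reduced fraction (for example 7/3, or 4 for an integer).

1. F_x = 467/34  [[A, B, F are collinear ⇒ -6x-10y+248=0] ∩ [PF ⟂ AB ⇒ -10x+6y+38=0]]
2. F_y = 563/34  [[A, B, F are collinear ⇒ -6x-10y+248=0] ∩ [PF ⟂ AB ⇒ -10x+6y+38=0]]
   so F = (467/34, 563/34)

F = (467/34, 563/34)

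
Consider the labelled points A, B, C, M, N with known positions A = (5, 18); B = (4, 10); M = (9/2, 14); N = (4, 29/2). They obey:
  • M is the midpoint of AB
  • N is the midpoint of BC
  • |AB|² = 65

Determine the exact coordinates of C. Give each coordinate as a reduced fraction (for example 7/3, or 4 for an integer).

C = (4, 19)

1. C_x = 4  [C = 2·N−B = 2·(4, 29/2)−(4, 10)]
2. C_y = 19  [C = 2·N−B = 2·(4, 29/2)−(4, 10)]
   so C = (4, 19)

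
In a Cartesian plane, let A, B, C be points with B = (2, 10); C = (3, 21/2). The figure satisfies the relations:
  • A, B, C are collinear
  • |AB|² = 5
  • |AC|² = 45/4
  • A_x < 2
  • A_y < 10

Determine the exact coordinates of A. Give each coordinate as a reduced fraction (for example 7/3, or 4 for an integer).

1. A_x = 0  [[A, B, C are collinear ⇒ -1/2x+1y-9=0] ∩ [|A−(2, 10)|²=5]]
2. A_y = 9  [[A, B, C are collinear ⇒ -1/2x+1y-9=0] ∩ [|A−(2, 10)|²=5]]
   so A = (0, 9)

A = (0, 9)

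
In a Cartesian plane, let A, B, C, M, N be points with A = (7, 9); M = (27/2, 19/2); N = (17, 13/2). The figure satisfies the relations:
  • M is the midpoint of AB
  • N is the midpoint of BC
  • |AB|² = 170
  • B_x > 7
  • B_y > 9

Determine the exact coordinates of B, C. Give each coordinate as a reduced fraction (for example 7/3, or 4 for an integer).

B = (20, 10)
C = (14, 3)

1. B_x = 20  [B = 2·M−A = 2·(27/2, 19/2)−(7, 9)]
2. B_y = 10  [B = 2·M−A = 2·(27/2, 19/2)−(7, 9)]
   so B = (20, 10)
3. C_x = 14  [C = 2·N−B = 2·(17, 13/2)−(20, 10)]
4. C_y = 3  [C = 2·N−B = 2·(17, 13/2)−(20, 10)]
   so C = (14, 3)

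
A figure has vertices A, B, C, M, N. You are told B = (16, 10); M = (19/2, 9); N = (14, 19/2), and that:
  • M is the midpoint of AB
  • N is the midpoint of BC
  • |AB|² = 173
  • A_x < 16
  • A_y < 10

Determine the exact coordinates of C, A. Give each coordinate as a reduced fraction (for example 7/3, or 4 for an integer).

1. A_x = 3  [A = 2·M−B = 2·(19/2, 9)−(16, 10)]
2. A_y = 8  [A = 2·M−B = 2·(19/2, 9)−(16, 10)]
   so A = (3, 8)
3. C_x = 12  [C = 2·N−B = 2·(14, 19/2)−(16, 10)]
4. C_y = 9  [C = 2·N−B = 2·(14, 19/2)−(16, 10)]
   so C = (12, 9)

C = (12, 9)
A = (3, 8)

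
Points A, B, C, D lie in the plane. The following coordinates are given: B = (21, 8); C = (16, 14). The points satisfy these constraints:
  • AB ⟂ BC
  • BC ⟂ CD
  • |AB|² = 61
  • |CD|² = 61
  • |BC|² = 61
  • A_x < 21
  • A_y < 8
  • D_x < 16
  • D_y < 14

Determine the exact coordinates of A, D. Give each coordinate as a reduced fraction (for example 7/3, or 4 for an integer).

A = (15, 3)
D = (10, 9)

1. A_x = 15  [[AB ⟂ BC ⇒ 5x-6y-57=0] ∩ [|A−(21, 8)|²=61]]
2. A_y = 3  [[AB ⟂ BC ⇒ 5x-6y-57=0] ∩ [|A−(21, 8)|²=61]]
   so A = (15, 3)
3. D_x = 10  [[BC ⟂ CD ⇒ -5x+6y-4=0] ∩ [|D−(16, 14)|²=61]]
4. D_y = 9  [[BC ⟂ CD ⇒ -5x+6y-4=0] ∩ [|D−(16, 14)|²=61]]
   so D = (10, 9)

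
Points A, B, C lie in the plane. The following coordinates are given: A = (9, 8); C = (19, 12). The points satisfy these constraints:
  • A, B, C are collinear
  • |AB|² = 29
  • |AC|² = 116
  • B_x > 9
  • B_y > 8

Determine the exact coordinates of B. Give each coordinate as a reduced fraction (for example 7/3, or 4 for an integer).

B = (14, 10)

1. B_x = 14  [[A, B, C are collinear ⇒ 4x-10y+44=0] ∩ [|B−(9, 8)|²=29]]
2. B_y = 10  [[A, B, C are collinear ⇒ 4x-10y+44=0] ∩ [|B−(9, 8)|²=29]]
   so B = (14, 10)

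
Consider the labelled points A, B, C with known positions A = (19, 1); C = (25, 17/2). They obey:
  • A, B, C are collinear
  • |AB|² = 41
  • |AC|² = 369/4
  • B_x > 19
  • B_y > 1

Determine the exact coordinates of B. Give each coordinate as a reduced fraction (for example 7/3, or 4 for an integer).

B = (23, 6)

1. B_x = 23  [[A, B, C are collinear ⇒ 15/2x-6y-273/2=0] ∩ [|B−(19, 1)|²=41]]
2. B_y = 6  [[A, B, C are collinear ⇒ 15/2x-6y-273/2=0] ∩ [|B−(19, 1)|²=41]]
   so B = (23, 6)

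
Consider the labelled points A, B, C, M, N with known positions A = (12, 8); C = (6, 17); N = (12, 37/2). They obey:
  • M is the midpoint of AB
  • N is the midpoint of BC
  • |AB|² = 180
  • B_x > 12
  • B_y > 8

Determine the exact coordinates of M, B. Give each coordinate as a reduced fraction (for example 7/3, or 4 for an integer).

1. B_x = 18  [B = 2·N−C = 2·(12, 37/2)−(6, 17)]
2. B_y = 20  [B = 2·N−C = 2·(12, 37/2)−(6, 17)]
   so B = (18, 20)
3. M_x = 15  [2·M = A+B = (12, 8)+(18, 20)]
4. M_y = 14  [2·M = A+B = (12, 8)+(18, 20)]
   so M = (15, 14)

M = (15, 14)
B = (18, 20)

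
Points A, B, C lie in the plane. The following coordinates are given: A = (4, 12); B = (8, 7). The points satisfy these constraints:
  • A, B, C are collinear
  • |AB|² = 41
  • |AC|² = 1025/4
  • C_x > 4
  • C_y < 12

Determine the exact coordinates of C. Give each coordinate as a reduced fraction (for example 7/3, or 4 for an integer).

C = (14, -1/2)

1. C_x = 14  [[A, B, C are collinear ⇒ 5x+4y-68=0] ∩ [|C−(4, 12)|²=1025/4]]
2. C_y = -1/2  [[A, B, C are collinear ⇒ 5x+4y-68=0] ∩ [|C−(4, 12)|²=1025/4]]
   so C = (14, -1/2)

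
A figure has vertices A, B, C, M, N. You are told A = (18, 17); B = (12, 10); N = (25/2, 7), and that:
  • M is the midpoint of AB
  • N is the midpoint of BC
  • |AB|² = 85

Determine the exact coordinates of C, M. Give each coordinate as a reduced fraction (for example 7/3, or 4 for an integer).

C = (13, 4)
M = (15, 27/2)

1. M_x = 15  [2·M = A+B = (18, 17)+(12, 10)]
2. M_y = 27/2  [2·M = A+B = (18, 17)+(12, 10)]
   so M = (15, 27/2)
3. C_x = 13  [C = 2·N−B = 2·(25/2, 7)−(12, 10)]
4. C_y = 4  [C = 2·N−B = 2·(25/2, 7)−(12, 10)]
   so C = (13, 4)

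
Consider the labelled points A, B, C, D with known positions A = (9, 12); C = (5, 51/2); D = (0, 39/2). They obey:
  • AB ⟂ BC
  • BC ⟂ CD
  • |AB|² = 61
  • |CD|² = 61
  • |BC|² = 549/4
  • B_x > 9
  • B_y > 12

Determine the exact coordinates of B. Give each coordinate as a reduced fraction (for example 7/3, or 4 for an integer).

B = (14, 18)

1. B_x = 14  [[BC ⟂ CD ⇒ 5x+6y-178=0] ∩ [|B−(9, 12)|²=61]]
2. B_y = 18  [[BC ⟂ CD ⇒ 5x+6y-178=0] ∩ [|B−(9, 12)|²=61]]
   so B = (14, 18)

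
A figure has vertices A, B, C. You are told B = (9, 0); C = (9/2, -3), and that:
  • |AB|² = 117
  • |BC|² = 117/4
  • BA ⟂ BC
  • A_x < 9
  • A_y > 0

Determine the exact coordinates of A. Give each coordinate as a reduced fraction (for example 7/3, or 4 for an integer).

1. A_x = 3  [[BA ⟂ BC ⇒ -9/2x-3y+81/2=0] ∩ [|A−(9, 0)|²=117]]
2. A_y = 9  [[BA ⟂ BC ⇒ -9/2x-3y+81/2=0] ∩ [|A−(9, 0)|²=117]]
   so A = (3, 9)

A = (3, 9)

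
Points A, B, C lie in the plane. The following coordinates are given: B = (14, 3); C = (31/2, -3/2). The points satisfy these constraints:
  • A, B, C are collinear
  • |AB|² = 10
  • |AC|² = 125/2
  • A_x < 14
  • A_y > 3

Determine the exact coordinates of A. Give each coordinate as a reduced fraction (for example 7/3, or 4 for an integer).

1. A_x = 13  [[A, B, C are collinear ⇒ 9/2x+3/2y-135/2=0] ∩ [|A−(14, 3)|²=10]]
2. A_y = 6  [[A, B, C are collinear ⇒ 9/2x+3/2y-135/2=0] ∩ [|A−(14, 3)|²=10]]
   so A = (13, 6)

A = (13, 6)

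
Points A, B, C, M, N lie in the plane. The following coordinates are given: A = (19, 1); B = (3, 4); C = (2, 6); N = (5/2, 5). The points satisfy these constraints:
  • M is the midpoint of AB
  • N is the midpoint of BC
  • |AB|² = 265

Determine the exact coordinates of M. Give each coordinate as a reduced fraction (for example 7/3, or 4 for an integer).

M = (11, 5/2)

1. M_x = 11  [2·M = A+B = (19, 1)+(3, 4)]
2. M_y = 5/2  [2·M = A+B = (19, 1)+(3, 4)]
   so M = (11, 5/2)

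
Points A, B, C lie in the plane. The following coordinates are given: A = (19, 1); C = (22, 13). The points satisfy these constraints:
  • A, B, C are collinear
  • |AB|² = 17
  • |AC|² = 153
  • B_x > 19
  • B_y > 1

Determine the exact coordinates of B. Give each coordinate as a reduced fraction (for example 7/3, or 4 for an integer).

1. B_x = 20  [[A, B, C are collinear ⇒ 12x-3y-225=0] ∩ [|B−(19, 1)|²=17]]
2. B_y = 5  [[A, B, C are collinear ⇒ 12x-3y-225=0] ∩ [|B−(19, 1)|²=17]]
   so B = (20, 5)

B = (20, 5)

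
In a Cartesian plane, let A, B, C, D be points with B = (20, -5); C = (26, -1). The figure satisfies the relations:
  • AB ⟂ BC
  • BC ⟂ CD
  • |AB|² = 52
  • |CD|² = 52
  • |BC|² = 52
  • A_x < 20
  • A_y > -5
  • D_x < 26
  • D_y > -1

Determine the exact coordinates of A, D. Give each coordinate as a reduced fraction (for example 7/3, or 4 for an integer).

1. A_x = 16  [[AB ⟂ BC ⇒ -6x-4y+100=0] ∩ [|A−(20, -5)|²=52]]
2. A_y = 1  [[AB ⟂ BC ⇒ -6x-4y+100=0] ∩ [|A−(20, -5)|²=52]]
   so A = (16, 1)
3. D_x = 22  [[BC ⟂ CD ⇒ 6x+4y-152=0] ∩ [|D−(26, -1)|²=52]]
4. D_y = 5  [[BC ⟂ CD ⇒ 6x+4y-152=0] ∩ [|D−(26, -1)|²=52]]
   so D = (22, 5)

A = (16, 1)
D = (22, 5)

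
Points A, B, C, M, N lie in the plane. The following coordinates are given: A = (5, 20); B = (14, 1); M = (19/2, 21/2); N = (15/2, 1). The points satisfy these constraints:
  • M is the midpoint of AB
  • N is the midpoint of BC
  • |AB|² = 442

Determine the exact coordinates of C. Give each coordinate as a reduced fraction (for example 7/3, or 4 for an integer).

1. C_x = 1  [C = 2·N−B = 2·(15/2, 1)−(14, 1)]
2. C_y = 1  [C = 2·N−B = 2·(15/2, 1)−(14, 1)]
   so C = (1, 1)

C = (1, 1)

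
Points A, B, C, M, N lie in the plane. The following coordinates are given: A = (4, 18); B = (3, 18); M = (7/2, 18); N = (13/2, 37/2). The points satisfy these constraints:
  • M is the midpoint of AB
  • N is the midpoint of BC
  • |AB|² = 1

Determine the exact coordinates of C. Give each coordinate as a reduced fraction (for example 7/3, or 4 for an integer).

1. C_x = 10  [C = 2·N−B = 2·(13/2, 37/2)−(3, 18)]
2. C_y = 19  [C = 2·N−B = 2·(13/2, 37/2)−(3, 18)]
   so C = (10, 19)

C = (10, 19)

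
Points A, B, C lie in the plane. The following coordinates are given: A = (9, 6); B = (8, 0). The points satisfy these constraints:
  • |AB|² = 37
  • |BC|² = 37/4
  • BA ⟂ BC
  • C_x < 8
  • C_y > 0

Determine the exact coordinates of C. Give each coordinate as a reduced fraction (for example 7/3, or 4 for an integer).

C = (5, 1/2)

1. C_x = 5  [[BA ⟂ BC ⇒ 1x+6y-8=0] ∩ [|C−(8, 0)|²=37/4]]
2. C_y = 1/2  [[BA ⟂ BC ⇒ 1x+6y-8=0] ∩ [|C−(8, 0)|²=37/4]]
   so C = (5, 1/2)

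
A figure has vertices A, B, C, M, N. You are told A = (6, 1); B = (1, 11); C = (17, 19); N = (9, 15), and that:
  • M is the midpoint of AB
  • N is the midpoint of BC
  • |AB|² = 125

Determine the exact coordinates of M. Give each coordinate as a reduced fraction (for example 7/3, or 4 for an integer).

M = (7/2, 6)

1. M_x = 7/2  [2·M = A+B = (6, 1)+(1, 11)]
2. M_y = 6  [2·M = A+B = (6, 1)+(1, 11)]
   so M = (7/2, 6)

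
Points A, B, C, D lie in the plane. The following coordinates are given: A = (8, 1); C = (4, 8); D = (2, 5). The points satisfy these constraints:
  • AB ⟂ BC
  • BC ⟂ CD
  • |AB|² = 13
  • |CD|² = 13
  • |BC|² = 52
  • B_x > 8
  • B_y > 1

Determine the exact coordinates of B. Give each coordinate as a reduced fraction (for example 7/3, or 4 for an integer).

1. B_x = 10  [[BC ⟂ CD ⇒ 2x+3y-32=0] ∩ [|B−(8, 1)|²=13]]
2. B_y = 4  [[BC ⟂ CD ⇒ 2x+3y-32=0] ∩ [|B−(8, 1)|²=13]]
   so B = (10, 4)

B = (10, 4)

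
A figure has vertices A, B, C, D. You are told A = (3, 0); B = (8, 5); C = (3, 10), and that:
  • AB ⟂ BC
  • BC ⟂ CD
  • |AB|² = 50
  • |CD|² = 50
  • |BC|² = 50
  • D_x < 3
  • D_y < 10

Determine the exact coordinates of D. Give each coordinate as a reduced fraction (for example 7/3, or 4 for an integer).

1. D_x = -2  [[BC ⟂ CD ⇒ -5x+5y-35=0] ∩ [|D−(3, 10)|²=50]]
2. D_y = 5  [[BC ⟂ CD ⇒ -5x+5y-35=0] ∩ [|D−(3, 10)|²=50]]
   so D = (-2, 5)

D = (-2, 5)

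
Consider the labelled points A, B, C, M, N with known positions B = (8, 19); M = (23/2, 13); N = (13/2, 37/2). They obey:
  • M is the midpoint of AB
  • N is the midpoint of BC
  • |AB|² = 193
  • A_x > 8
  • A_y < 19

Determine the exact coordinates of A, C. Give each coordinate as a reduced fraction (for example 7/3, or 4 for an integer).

A = (15, 7)
C = (5, 18)

1. A_x = 15  [A = 2·M−B = 2·(23/2, 13)−(8, 19)]
2. A_y = 7  [A = 2·M−B = 2·(23/2, 13)−(8, 19)]
   so A = (15, 7)
3. C_x = 5  [C = 2·N−B = 2·(13/2, 37/2)−(8, 19)]
4. C_y = 18  [C = 2·N−B = 2·(13/2, 37/2)−(8, 19)]
   so C = (5, 18)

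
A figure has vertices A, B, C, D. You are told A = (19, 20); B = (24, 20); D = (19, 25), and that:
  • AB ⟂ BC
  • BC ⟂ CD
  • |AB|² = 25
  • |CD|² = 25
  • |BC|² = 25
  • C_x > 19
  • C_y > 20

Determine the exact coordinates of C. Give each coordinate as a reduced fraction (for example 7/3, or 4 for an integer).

1. C_x = 24  [[AB ⟂ BC ⇒ 5x-120=0] ∩ [|C−(19, 25)|²=25]]
2. C_y = 25  [[AB ⟂ BC ⇒ 5x-120=0] ∩ [|C−(19, 25)|²=25]]
   so C = (24, 25)

C = (24, 25)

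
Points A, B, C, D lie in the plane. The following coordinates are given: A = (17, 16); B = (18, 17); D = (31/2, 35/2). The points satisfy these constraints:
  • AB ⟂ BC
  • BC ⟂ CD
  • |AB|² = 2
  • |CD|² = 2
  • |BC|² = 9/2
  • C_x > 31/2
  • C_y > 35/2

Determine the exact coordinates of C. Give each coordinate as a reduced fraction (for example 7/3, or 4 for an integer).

C = (33/2, 37/2)

1. C_x = 33/2  [[AB ⟂ BC ⇒ 1x+1y-35=0] ∩ [|C−(31/2, 35/2)|²=2]]
2. C_y = 37/2  [[AB ⟂ BC ⇒ 1x+1y-35=0] ∩ [|C−(31/2, 35/2)|²=2]]
   so C = (33/2, 37/2)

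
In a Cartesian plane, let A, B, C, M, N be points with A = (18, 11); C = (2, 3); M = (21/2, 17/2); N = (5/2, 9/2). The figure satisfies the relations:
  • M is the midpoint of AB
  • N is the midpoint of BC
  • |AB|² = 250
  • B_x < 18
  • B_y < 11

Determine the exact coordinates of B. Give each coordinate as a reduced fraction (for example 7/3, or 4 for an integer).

B = (3, 6)

1. B_x = 3  [B = 2·M−A = 2·(21/2, 17/2)−(18, 11)]
2. B_y = 6  [B = 2·M−A = 2·(21/2, 17/2)−(18, 11)]
   so B = (3, 6)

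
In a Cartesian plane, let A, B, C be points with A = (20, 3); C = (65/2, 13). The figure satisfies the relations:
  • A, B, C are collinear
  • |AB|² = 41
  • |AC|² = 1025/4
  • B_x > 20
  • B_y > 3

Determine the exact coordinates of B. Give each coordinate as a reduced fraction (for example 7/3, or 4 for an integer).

1. B_x = 25  [[A, B, C are collinear ⇒ 10x-25/2y-325/2=0] ∩ [|B−(20, 3)|²=41]]
2. B_y = 7  [[A, B, C are collinear ⇒ 10x-25/2y-325/2=0] ∩ [|B−(20, 3)|²=41]]
   so B = (25, 7)

B = (25, 7)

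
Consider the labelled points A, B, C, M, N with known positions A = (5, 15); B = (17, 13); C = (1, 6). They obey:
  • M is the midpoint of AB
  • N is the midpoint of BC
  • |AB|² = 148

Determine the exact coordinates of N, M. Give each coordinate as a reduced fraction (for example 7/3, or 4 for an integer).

1. M_x = 11  [2·M = A+B = (5, 15)+(17, 13)]
2. M_y = 14  [2·M = A+B = (5, 15)+(17, 13)]
   so M = (11, 14)
3. N_x = 9  [2·N = B+C = (17, 13)+(1, 6)]
4. N_y = 19/2  [2·N = B+C = (17, 13)+(1, 6)]
   so N = (9, 19/2)

N = (9, 19/2)
M = (11, 14)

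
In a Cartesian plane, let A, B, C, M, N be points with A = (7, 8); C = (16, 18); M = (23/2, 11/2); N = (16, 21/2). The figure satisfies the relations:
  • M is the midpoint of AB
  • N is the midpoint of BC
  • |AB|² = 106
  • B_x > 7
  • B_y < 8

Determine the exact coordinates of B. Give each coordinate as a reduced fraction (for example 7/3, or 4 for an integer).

B = (16, 3)

1. B_x = 16  [B = 2·M−A = 2·(23/2, 11/2)−(7, 8)]
2. B_y = 3  [B = 2·M−A = 2·(23/2, 11/2)−(7, 8)]
   so B = (16, 3)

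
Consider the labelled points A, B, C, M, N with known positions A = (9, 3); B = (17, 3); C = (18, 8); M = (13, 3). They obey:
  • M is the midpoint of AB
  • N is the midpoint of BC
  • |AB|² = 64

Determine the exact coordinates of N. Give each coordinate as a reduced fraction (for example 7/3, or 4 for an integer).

1. N_x = 35/2  [2·N = B+C = (17, 3)+(18, 8)]
2. N_y = 11/2  [2·N = B+C = (17, 3)+(18, 8)]
   so N = (35/2, 11/2)

N = (35/2, 11/2)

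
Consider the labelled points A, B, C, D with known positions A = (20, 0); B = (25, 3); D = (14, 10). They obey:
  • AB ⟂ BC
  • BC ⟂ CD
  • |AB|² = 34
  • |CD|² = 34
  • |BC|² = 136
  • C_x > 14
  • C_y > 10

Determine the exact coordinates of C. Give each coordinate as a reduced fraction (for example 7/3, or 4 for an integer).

1. C_x = 19  [[AB ⟂ BC ⇒ 5x+3y-134=0] ∩ [|C−(14, 10)|²=34]]
2. C_y = 13  [[AB ⟂ BC ⇒ 5x+3y-134=0] ∩ [|C−(14, 10)|²=34]]
   so C = (19, 13)

C = (19, 13)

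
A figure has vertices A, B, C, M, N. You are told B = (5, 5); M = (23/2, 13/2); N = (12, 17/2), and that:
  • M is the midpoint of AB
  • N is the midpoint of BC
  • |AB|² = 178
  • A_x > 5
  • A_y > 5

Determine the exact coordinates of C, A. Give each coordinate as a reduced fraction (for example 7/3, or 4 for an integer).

1. A_x = 18  [A = 2·M−B = 2·(23/2, 13/2)−(5, 5)]
2. A_y = 8  [A = 2·M−B = 2·(23/2, 13/2)−(5, 5)]
   so A = (18, 8)
3. C_x = 19  [C = 2·N−B = 2·(12, 17/2)−(5, 5)]
4. C_y = 12  [C = 2·N−B = 2·(12, 17/2)−(5, 5)]
   so C = (19, 12)

C = (19, 12)
A = (18, 8)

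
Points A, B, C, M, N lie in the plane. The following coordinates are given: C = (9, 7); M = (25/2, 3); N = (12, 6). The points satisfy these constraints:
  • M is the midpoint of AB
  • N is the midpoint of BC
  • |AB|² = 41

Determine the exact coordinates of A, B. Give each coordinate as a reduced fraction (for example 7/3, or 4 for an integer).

1. B_x = 15  [B = 2·N−C = 2·(12, 6)−(9, 7)]
2. B_y = 5  [B = 2·N−C = 2·(12, 6)−(9, 7)]
   so B = (15, 5)
3. A_x = 10  [A = 2·M−B = 2·(25/2, 3)−(15, 5)]
4. A_y = 1  [A = 2·M−B = 2·(25/2, 3)−(15, 5)]
   so A = (10, 1)

A = (10, 1)
B = (15, 5)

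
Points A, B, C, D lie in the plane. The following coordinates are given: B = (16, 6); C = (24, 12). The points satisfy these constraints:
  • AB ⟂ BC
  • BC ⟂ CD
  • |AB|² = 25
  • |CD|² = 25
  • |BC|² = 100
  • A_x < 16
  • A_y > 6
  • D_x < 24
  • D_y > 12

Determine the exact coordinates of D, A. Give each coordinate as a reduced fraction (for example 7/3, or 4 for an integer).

D = (21, 16)
A = (13, 10)

1. D_x = 21  [[BC ⟂ CD ⇒ 8x+6y-264=0] ∩ [|D−(24, 12)|²=25]]
2. D_y = 16  [[BC ⟂ CD ⇒ 8x+6y-264=0] ∩ [|D−(24, 12)|²=25]]
   so D = (21, 16)
3. A_x = 13  [[AB ⟂ BC ⇒ -8x-6y+164=0] ∩ [|A−(16, 6)|²=25]]
4. A_y = 10  [[AB ⟂ BC ⇒ -8x-6y+164=0] ∩ [|A−(16, 6)|²=25]]
   so A = (13, 10)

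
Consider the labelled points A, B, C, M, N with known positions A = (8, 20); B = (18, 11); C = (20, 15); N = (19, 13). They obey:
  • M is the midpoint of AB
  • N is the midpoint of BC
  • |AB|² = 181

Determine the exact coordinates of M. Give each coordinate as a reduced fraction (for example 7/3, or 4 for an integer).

M = (13, 31/2)

1. M_x = 13  [2·M = A+B = (8, 20)+(18, 11)]
2. M_y = 31/2  [2·M = A+B = (8, 20)+(18, 11)]
   so M = (13, 31/2)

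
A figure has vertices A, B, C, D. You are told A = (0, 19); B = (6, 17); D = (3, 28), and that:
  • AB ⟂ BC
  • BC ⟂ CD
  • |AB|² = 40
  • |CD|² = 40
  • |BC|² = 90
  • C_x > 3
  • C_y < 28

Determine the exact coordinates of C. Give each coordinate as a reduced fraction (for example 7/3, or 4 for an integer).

C = (9, 26)

1. C_x = 9  [[AB ⟂ BC ⇒ 6x-2y-2=0] ∩ [|C−(3, 28)|²=40]]
2. C_y = 26  [[AB ⟂ BC ⇒ 6x-2y-2=0] ∩ [|C−(3, 28)|²=40]]
   so C = (9, 26)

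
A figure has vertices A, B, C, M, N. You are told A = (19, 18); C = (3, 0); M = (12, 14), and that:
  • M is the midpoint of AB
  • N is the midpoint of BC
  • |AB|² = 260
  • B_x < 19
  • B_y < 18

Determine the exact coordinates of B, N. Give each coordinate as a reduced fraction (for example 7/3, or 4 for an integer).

B = (5, 10)
N = (4, 5)

1. B_x = 5  [B = 2·M−A = 2·(12, 14)−(19, 18)]
2. B_y = 10  [B = 2·M−A = 2·(12, 14)−(19, 18)]
   so B = (5, 10)
3. N_x = 4  [2·N = B+C = (5, 10)+(3, 0)]
4. N_y = 5  [2·N = B+C = (5, 10)+(3, 0)]
   so N = (4, 5)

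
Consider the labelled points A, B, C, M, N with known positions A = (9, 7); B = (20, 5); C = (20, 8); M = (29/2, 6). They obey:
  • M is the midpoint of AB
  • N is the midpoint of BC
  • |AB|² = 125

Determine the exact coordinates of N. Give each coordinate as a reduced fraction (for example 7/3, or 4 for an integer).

1. N_x = 20  [2·N = B+C = (20, 5)+(20, 8)]
2. N_y = 13/2  [2·N = B+C = (20, 5)+(20, 8)]
   so N = (20, 13/2)

N = (20, 13/2)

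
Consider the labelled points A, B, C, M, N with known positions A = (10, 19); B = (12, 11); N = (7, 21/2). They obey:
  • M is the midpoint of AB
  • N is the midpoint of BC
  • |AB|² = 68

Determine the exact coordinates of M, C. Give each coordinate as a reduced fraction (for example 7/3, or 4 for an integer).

M = (11, 15)
C = (2, 10)

1. M_x = 11  [2·M = A+B = (10, 19)+(12, 11)]
2. M_y = 15  [2·M = A+B = (10, 19)+(12, 11)]
   so M = (11, 15)
3. C_x = 2  [C = 2·N−B = 2·(7, 21/2)−(12, 11)]
4. C_y = 10  [C = 2·N−B = 2·(7, 21/2)−(12, 11)]
   so C = (2, 10)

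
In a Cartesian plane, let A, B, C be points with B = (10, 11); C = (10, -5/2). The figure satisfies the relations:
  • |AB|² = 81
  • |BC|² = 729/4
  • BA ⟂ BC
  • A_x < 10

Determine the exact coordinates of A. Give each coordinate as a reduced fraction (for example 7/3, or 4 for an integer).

A = (1, 11)

1. A_x = 1  [[BA ⟂ BC ⇒ -27/2y+297/2=0] ∩ [|A−(10, 11)|²=81]]
2. A_y = 11  [[BA ⟂ BC ⇒ -27/2y+297/2=0] ∩ [|A−(10, 11)|²=81]]
   so A = (1, 11)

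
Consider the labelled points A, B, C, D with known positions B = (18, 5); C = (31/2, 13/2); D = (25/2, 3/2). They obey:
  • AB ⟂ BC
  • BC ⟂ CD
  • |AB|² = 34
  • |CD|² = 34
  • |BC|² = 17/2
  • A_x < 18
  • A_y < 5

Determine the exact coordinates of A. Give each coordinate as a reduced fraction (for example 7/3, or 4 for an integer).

1. A_x = 15  [[AB ⟂ BC ⇒ 5/2x-3/2y-75/2=0] ∩ [|A−(18, 5)|²=34]]
2. A_y = 0  [[AB ⟂ BC ⇒ 5/2x-3/2y-75/2=0] ∩ [|A−(18, 5)|²=34]]
   so A = (15, 0)

A = (15, 0)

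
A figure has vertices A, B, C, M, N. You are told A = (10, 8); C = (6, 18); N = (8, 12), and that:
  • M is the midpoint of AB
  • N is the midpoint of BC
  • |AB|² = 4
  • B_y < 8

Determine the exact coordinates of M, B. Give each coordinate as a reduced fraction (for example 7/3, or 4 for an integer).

1. B_x = 10  [B = 2·N−C = 2·(8, 12)−(6, 18)]
2. B_y = 6  [B = 2·N−C = 2·(8, 12)−(6, 18)]
   so B = (10, 6)
3. M_x = 10  [2·M = A+B = (10, 8)+(10, 6)]
4. M_y = 7  [2·M = A+B = (10, 8)+(10, 6)]
   so M = (10, 7)

M = (10, 7)
B = (10, 6)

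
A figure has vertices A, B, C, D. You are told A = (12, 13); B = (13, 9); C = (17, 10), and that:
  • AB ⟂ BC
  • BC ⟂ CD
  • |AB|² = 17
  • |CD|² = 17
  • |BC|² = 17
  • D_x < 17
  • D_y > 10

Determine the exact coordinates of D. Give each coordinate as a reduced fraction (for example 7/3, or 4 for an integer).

1. D_x = 16  [[BC ⟂ CD ⇒ 4x+1y-78=0] ∩ [|D−(17, 10)|²=17]]
2. D_y = 14  [[BC ⟂ CD ⇒ 4x+1y-78=0] ∩ [|D−(17, 10)|²=17]]
   so D = (16, 14)

D = (16, 14)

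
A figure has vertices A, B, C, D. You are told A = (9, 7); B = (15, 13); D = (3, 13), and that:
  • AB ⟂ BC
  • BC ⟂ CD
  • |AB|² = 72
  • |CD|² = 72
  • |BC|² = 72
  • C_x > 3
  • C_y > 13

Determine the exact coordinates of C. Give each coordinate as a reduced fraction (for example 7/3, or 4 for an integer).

C = (9, 19)

1. C_x = 9  [[AB ⟂ BC ⇒ 6x+6y-168=0] ∩ [|C−(3, 13)|²=72]]
2. C_y = 19  [[AB ⟂ BC ⇒ 6x+6y-168=0] ∩ [|C−(3, 13)|²=72]]
   so C = (9, 19)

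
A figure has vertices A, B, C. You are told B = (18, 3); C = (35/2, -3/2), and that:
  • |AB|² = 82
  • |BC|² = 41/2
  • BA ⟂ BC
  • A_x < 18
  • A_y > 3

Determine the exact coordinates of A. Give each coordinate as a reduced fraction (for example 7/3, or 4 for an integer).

A = (9, 4)

1. A_x = 9  [[BA ⟂ BC ⇒ -1/2x-9/2y+45/2=0] ∩ [|A−(18, 3)|²=82]]
2. A_y = 4  [[BA ⟂ BC ⇒ -1/2x-9/2y+45/2=0] ∩ [|A−(18, 3)|²=82]]
   so A = (9, 4)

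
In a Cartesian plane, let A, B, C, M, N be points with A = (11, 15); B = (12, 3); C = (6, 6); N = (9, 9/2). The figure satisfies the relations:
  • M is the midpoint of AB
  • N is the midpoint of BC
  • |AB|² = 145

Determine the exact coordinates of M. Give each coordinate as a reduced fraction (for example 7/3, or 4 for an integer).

1. M_x = 23/2  [2·M = A+B = (11, 15)+(12, 3)]
2. M_y = 9  [2·M = A+B = (11, 15)+(12, 3)]
   so M = (23/2, 9)

M = (23/2, 9)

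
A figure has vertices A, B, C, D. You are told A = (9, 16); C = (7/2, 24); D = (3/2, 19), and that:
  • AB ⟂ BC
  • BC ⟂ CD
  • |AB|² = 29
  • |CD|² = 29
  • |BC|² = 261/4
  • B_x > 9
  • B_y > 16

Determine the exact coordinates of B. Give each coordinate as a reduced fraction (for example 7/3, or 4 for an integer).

B = (11, 21)

1. B_x = 11  [[BC ⟂ CD ⇒ 2x+5y-127=0] ∩ [|B−(9, 16)|²=29]]
2. B_y = 21  [[BC ⟂ CD ⇒ 2x+5y-127=0] ∩ [|B−(9, 16)|²=29]]
   so B = (11, 21)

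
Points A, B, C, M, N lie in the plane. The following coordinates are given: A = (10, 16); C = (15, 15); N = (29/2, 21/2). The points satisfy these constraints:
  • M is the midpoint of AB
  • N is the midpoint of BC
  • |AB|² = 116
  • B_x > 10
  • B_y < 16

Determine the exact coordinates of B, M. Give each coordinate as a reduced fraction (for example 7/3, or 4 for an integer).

1. B_x = 14  [B = 2·N−C = 2·(29/2, 21/2)−(15, 15)]
2. B_y = 6  [B = 2·N−C = 2·(29/2, 21/2)−(15, 15)]
   so B = (14, 6)
3. M_x = 12  [2·M = A+B = (10, 16)+(14, 6)]
4. M_y = 11  [2·M = A+B = (10, 16)+(14, 6)]
   so M = (12, 11)

B = (14, 6)
M = (12, 11)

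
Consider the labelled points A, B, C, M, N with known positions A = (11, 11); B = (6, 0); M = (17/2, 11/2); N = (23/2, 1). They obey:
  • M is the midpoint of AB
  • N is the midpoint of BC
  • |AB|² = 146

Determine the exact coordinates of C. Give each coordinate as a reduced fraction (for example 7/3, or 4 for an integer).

C = (17, 2)

1. C_x = 17  [C = 2·N−B = 2·(23/2, 1)−(6, 0)]
2. C_y = 2  [C = 2·N−B = 2·(23/2, 1)−(6, 0)]
   so C = (17, 2)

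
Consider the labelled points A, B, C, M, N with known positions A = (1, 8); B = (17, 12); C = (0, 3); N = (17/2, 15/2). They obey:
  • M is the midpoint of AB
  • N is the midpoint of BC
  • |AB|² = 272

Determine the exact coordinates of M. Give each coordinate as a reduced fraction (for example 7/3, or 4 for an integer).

M = (9, 10)

1. M_x = 9  [2·M = A+B = (1, 8)+(17, 12)]
2. M_y = 10  [2·M = A+B = (1, 8)+(17, 12)]
   so M = (9, 10)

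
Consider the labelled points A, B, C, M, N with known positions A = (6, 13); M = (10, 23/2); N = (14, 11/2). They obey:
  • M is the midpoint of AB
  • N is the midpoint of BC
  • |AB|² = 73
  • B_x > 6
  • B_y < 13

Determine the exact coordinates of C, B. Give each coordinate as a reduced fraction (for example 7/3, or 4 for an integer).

C = (14, 1)
B = (14, 10)

1. B_x = 14  [B = 2·M−A = 2·(10, 23/2)−(6, 13)]
2. B_y = 10  [B = 2·M−A = 2·(10, 23/2)−(6, 13)]
   so B = (14, 10)
3. C_x = 14  [C = 2·N−B = 2·(14, 11/2)−(14, 10)]
4. C_y = 1  [C = 2·N−B = 2·(14, 11/2)−(14, 10)]
   so C = (14, 1)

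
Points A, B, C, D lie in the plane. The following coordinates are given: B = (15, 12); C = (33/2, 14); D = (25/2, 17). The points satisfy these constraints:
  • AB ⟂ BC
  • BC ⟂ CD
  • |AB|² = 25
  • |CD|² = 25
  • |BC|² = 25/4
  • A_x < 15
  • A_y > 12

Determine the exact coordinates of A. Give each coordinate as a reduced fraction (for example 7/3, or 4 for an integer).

A = (11, 15)

1. A_x = 11  [[AB ⟂ BC ⇒ -3/2x-2y+93/2=0] ∩ [|A−(15, 12)|²=25]]
2. A_y = 15  [[AB ⟂ BC ⇒ -3/2x-2y+93/2=0] ∩ [|A−(15, 12)|²=25]]
   so A = (11, 15)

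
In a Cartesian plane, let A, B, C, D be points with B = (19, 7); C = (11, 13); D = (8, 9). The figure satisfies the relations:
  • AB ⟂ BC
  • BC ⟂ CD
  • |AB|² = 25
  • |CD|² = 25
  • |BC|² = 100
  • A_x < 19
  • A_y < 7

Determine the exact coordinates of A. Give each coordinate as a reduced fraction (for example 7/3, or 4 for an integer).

1. A_x = 16  [[AB ⟂ BC ⇒ 8x-6y-110=0] ∩ [|A−(19, 7)|²=25]]
2. A_y = 3  [[AB ⟂ BC ⇒ 8x-6y-110=0] ∩ [|A−(19, 7)|²=25]]
   so A = (16, 3)

A = (16, 3)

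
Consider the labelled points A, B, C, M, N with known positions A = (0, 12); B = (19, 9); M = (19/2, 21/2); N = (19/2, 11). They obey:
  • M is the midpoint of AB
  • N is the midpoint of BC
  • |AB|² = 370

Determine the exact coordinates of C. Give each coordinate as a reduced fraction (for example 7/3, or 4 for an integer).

C = (0, 13)

1. C_x = 0  [C = 2·N−B = 2·(19/2, 11)−(19, 9)]
2. C_y = 13  [C = 2·N−B = 2·(19/2, 11)−(19, 9)]
   so C = (0, 13)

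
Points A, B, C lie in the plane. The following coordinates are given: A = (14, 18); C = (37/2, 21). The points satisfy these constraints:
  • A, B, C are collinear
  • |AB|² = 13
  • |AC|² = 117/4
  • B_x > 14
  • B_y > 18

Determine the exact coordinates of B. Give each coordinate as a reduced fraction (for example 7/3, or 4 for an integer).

B = (17, 20)

1. B_x = 17  [[A, B, C are collinear ⇒ 3x-9/2y+39=0] ∩ [|B−(14, 18)|²=13]]
2. B_y = 20  [[A, B, C are collinear ⇒ 3x-9/2y+39=0] ∩ [|B−(14, 18)|²=13]]
   so B = (17, 20)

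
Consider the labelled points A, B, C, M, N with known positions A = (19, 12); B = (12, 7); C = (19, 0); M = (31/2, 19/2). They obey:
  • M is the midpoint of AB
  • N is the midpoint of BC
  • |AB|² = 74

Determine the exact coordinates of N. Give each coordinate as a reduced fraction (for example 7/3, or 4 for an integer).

1. N_x = 31/2  [2·N = B+C = (12, 7)+(19, 0)]
2. N_y = 7/2  [2·N = B+C = (12, 7)+(19, 0)]
   so N = (31/2, 7/2)

N = (31/2, 7/2)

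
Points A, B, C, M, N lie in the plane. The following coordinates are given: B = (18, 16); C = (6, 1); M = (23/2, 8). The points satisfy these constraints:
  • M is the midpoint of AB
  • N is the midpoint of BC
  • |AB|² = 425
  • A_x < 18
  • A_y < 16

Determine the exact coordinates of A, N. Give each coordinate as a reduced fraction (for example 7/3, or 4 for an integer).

1. A_x = 5  [A = 2·M−B = 2·(23/2, 8)−(18, 16)]
2. A_y = 0  [A = 2·M−B = 2·(23/2, 8)−(18, 16)]
   so A = (5, 0)
3. N_x = 12  [2·N = B+C = (18, 16)+(6, 1)]
4. N_y = 17/2  [2·N = B+C = (18, 16)+(6, 1)]
   so N = (12, 17/2)

A = (5, 0)
N = (12, 17/2)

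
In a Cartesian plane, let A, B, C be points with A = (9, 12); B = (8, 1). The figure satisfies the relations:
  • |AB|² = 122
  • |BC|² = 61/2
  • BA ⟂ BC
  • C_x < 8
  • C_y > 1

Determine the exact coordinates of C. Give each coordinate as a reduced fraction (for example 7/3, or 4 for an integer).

1. C_x = 5/2  [[BA ⟂ BC ⇒ 1x+11y-19=0] ∩ [|C−(8, 1)|²=61/2]]
2. C_y = 3/2  [[BA ⟂ BC ⇒ 1x+11y-19=0] ∩ [|C−(8, 1)|²=61/2]]
   so C = (5/2, 3/2)

C = (5/2, 3/2)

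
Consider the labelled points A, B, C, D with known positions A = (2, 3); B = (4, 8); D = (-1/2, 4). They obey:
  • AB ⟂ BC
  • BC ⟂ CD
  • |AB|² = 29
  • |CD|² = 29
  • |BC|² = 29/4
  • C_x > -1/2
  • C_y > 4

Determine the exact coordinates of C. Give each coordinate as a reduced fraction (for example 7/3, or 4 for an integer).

C = (3/2, 9)

1. C_x = 3/2  [[AB ⟂ BC ⇒ 2x+5y-48=0] ∩ [|C−(-1/2, 4)|²=29]]
2. C_y = 9  [[AB ⟂ BC ⇒ 2x+5y-48=0] ∩ [|C−(-1/2, 4)|²=29]]
   so C = (3/2, 9)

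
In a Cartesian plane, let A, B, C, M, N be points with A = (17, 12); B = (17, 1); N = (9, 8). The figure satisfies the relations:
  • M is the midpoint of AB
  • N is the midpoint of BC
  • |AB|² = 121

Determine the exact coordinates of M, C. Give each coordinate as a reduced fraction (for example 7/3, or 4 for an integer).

1. M_x = 17  [2·M = A+B = (17, 12)+(17, 1)]
2. M_y = 13/2  [2·M = A+B = (17, 12)+(17, 1)]
   so M = (17, 13/2)
3. C_x = 1  [C = 2·N−B = 2·(9, 8)−(17, 1)]
4. C_y = 15  [C = 2·N−B = 2·(9, 8)−(17, 1)]
   so C = (1, 15)

M = (17, 13/2)
C = (1, 15)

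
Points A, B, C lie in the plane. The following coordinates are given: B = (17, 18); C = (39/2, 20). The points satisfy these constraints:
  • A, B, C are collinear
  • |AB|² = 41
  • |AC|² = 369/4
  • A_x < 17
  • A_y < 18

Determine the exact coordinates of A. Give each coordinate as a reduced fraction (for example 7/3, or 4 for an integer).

A = (12, 14)

1. A_x = 12  [[A, B, C are collinear ⇒ -2x+5/2y-11=0] ∩ [|A−(17, 18)|²=41]]
2. A_y = 14  [[A, B, C are collinear ⇒ -2x+5/2y-11=0] ∩ [|A−(17, 18)|²=41]]
   so A = (12, 14)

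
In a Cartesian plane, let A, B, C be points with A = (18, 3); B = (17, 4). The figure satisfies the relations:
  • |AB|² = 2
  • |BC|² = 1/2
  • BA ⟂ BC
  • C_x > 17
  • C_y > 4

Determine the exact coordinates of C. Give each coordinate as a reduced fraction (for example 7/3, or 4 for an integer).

C = (35/2, 9/2)

1. C_x = 35/2  [[BA ⟂ BC ⇒ 1x-1y-13=0] ∩ [|C−(17, 4)|²=1/2]]
2. C_y = 9/2  [[BA ⟂ BC ⇒ 1x-1y-13=0] ∩ [|C−(17, 4)|²=1/2]]
   so C = (35/2, 9/2)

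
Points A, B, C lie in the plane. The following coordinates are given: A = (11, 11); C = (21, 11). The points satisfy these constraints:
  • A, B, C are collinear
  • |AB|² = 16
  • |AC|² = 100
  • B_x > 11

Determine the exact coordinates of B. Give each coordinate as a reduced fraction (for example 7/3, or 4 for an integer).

B = (15, 11)

1. B_x = 15  [[A, B, C are collinear ⇒ -10y+110=0] ∩ [|B−(11, 11)|²=16]]
2. B_y = 11  [[A, B, C are collinear ⇒ -10y+110=0] ∩ [|B−(11, 11)|²=16]]
   so B = (15, 11)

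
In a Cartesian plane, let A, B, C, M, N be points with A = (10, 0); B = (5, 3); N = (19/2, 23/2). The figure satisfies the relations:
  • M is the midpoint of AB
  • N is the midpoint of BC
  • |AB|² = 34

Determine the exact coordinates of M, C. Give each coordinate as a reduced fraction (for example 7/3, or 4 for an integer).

1. M_x = 15/2  [2·M = A+B = (10, 0)+(5, 3)]
2. M_y = 3/2  [2·M = A+B = (10, 0)+(5, 3)]
   so M = (15/2, 3/2)
3. C_x = 14  [C = 2·N−B = 2·(19/2, 23/2)−(5, 3)]
4. C_y = 20  [C = 2·N−B = 2·(19/2, 23/2)−(5, 3)]
   so C = (14, 20)

M = (15/2, 3/2)
C = (14, 20)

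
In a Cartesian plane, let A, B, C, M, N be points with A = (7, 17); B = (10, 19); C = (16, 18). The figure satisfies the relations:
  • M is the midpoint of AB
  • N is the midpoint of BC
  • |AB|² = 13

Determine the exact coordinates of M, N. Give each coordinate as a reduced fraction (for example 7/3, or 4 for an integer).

1. M_x = 17/2  [2·M = A+B = (7, 17)+(10, 19)]
2. M_y = 18  [2·M = A+B = (7, 17)+(10, 19)]
   so M = (17/2, 18)
3. N_x = 13  [2·N = B+C = (10, 19)+(16, 18)]
4. N_y = 37/2  [2·N = B+C = (10, 19)+(16, 18)]
   so N = (13, 37/2)

M = (17/2, 18)
N = (13, 37/2)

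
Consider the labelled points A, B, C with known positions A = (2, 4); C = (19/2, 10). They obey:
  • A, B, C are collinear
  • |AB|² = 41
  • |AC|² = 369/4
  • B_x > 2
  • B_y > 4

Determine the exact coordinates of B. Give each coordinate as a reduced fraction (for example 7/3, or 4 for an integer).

1. B_x = 7  [[A, B, C are collinear ⇒ 6x-15/2y+18=0] ∩ [|B−(2, 4)|²=41]]
2. B_y = 8  [[A, B, C are collinear ⇒ 6x-15/2y+18=0] ∩ [|B−(2, 4)|²=41]]
   so B = (7, 8)

B = (7, 8)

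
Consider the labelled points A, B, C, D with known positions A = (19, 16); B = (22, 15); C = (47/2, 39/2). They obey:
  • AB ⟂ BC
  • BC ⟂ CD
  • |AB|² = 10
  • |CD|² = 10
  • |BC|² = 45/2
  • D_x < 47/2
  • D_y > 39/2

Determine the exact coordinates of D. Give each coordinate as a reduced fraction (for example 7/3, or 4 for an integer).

1. D_x = 41/2  [[BC ⟂ CD ⇒ 3/2x+9/2y-123=0] ∩ [|D−(47/2, 39/2)|²=10]]
2. D_y = 41/2  [[BC ⟂ CD ⇒ 3/2x+9/2y-123=0] ∩ [|D−(47/2, 39/2)|²=10]]
   so D = (41/2, 41/2)

D = (41/2, 41/2)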